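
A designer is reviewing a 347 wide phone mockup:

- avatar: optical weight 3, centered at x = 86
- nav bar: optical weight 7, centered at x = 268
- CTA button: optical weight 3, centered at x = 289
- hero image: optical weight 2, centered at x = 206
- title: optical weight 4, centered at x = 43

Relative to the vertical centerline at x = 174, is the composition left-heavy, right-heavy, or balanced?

Weights sum to 3 + 7 + 3 + 2 + 4 = 19.
x-moment: 3·86 + 7·268 + 3·289 + 2·206 + 4·43 = 3585; centroid 3585/19 ≈ 188.68.
Since 188.7 is right of 174, the composition reads right-heavy.

right-heavy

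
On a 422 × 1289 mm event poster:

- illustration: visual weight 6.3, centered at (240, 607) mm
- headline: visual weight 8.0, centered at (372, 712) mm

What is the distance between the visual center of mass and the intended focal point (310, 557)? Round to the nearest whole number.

Total weight = 6.3 + 8.0 = 14.3.
x-moment: 6.3·240 + 8.0·372 = 4488.0; centroid 4488.0/14.3 ≈ 313.85.
y-moment: 6.3·607 + 8.0·712 = 9520.1; centroid 9520.1/14.3 ≈ 665.74.
Relative to (310, 557): Δ = (3.85, 108.74); |Δ| = √(3.85² + 108.74²) ≈ 108.81.

≈ 109 mm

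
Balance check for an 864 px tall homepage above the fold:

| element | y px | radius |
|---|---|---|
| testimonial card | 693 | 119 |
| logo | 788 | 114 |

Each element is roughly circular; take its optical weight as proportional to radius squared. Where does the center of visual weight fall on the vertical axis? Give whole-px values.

y ≈ 738

r² weights: testimonial card 119² = 14161, logo 114² = 12996. Total = 27157.
y: (14161·693 + 12996·788) / 27157 = 20054421 / 27157 ≈ 738.46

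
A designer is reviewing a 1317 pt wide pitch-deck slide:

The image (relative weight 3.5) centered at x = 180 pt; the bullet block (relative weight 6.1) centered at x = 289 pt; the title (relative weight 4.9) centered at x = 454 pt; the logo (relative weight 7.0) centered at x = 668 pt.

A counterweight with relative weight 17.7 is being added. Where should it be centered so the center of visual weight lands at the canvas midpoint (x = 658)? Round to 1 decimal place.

x ≈ 932.2

With the counterweight, Σw becomes 3.5 + 6.1 + 4.9 + 7.0 + 17.7 = 39.2.
x: target moment 39.2×658 = 25793.6; current 3.5·180 + 6.1·289 + 4.9·454 + 7.0·668 = 9293.5; the counterweight supplies 16500.1, so x = 16500.1/17.7 ≈ 932.21.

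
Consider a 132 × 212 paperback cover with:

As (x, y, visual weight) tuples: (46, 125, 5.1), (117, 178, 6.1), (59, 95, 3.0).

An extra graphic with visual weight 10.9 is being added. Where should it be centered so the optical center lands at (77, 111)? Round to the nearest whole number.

New total weight: (5.1 + 6.1 + 3.0) + 10.9 = 25.1.
x: target moment 25.1×77 = 1932.7; current 5.1·46 + 6.1·117 + 3.0·59 = 1125.3; the extra graphic supplies 807.4, so x = 807.4/10.9 ≈ 74.07.
y: target moment 25.1×111 = 2786.1; current 5.1·125 + 6.1·178 + 3.0·95 = 2008.3; the extra graphic supplies 777.8, so y = 777.8/10.9 ≈ 71.36.

(74, 71)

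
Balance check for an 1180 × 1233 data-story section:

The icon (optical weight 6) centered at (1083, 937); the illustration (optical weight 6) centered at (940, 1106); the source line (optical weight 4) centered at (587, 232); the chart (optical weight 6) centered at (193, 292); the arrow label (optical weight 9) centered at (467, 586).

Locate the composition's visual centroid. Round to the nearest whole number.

Total weight = 6 + 6 + 4 + 6 + 9 = 31.
Σw·x = 6·1083 + 6·940 + 4·587 + 6·193 + 9·467 = 19847, so x̄ = 19847/31 ≈ 640.23.
Σw·y = 6·937 + 6·1106 + 4·232 + 6·292 + 9·586 = 20212, so ȳ = 20212/31 ≈ 652.00.

(640, 652)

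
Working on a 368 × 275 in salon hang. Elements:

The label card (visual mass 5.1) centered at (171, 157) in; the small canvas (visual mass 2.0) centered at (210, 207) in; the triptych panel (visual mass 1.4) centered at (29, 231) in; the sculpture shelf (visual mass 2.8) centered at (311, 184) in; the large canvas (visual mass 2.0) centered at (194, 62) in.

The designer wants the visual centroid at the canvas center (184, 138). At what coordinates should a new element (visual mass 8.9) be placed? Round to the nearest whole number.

(168, 100)

After adding the new element, total weight = 5.1 + 2.0 + 1.4 + 2.8 + 2.0 + 8.9 = 22.2.
x: target moment 22.2×184 = 4084.8; current 5.1·171 + 2.0·210 + 1.4·29 + 2.8·311 + 2.0·194 = 2591.5; the new element supplies 1493.3, so x = 1493.3/8.9 ≈ 167.79.
y: target moment 22.2×138 = 3063.6; current 5.1·157 + 2.0·207 + 1.4·231 + 2.8·184 + 2.0·62 = 2177.3; the new element supplies 886.3, so y = 886.3/8.9 ≈ 99.58.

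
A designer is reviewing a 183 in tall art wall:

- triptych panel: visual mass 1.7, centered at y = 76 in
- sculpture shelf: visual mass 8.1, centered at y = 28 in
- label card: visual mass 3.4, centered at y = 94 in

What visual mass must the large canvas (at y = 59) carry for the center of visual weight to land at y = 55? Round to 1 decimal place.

w ≈ 12.6

Known weights sum to 1.7 + 8.1 + 3.4 = 13.2; their moment is 1.7·76 + 8.1·28 + 3.4·94 = 675.6.
For the centroid to hit 55: (675.6 + w·59) / (13.2 + w) = 55.
Solving: w = (55·13.2 − 675.6) / (59 − 55) = 50.4 / 4 ≈ 12.60.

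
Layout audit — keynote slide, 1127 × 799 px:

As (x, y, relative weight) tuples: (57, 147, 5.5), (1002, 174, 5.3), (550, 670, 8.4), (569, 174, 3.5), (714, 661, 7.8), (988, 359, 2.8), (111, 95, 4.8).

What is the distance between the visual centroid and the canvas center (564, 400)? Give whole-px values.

≈ 20 px

Σw = 5.5 + 5.3 + 8.4 + 3.5 + 7.8 + 2.8 + 4.8 = 38.1.
x-moment: 5.5·57 + 5.3·1002 + 8.4·550 + 3.5·569 + 7.8·714 + 2.8·988 + 4.8·111 = 21104.0; centroid 21104.0/38.1 ≈ 553.91.
y-moment: 5.5·147 + 5.3·174 + 8.4·670 + 3.5·174 + 7.8·661 + 2.8·359 + 4.8·95 = 14584.7; centroid 14584.7/38.1 ≈ 382.80.
From (564, 400): dx = -10.09, dy = -17.20, so the distance is √(dx²+dy²) ≈ 19.94.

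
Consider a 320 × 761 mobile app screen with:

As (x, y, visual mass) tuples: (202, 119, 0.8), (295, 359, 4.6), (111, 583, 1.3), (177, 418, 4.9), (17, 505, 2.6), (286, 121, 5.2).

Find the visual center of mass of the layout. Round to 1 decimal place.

(209.4, 334.8)

Σw = 0.8 + 4.6 + 1.3 + 4.9 + 2.6 + 5.2 = 19.4.
x-moment: 0.8·202 + 4.6·295 + 1.3·111 + 4.9·177 + 2.6·17 + 5.2·286 = 4061.6; centroid 4061.6/19.4 ≈ 209.36.
y-moment: 0.8·119 + 4.6·359 + 1.3·583 + 4.9·418 + 2.6·505 + 5.2·121 = 6494.9; centroid 6494.9/19.4 ≈ 334.79.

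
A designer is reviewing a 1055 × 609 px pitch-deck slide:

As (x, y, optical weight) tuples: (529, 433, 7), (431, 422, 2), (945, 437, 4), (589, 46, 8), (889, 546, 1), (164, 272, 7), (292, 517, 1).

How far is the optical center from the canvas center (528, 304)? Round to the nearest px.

Σw = 7 + 2 + 4 + 8 + 1 + 7 + 1 = 30.
Σw·x = 15386; x̄ = 15386/30 ≈ 512.87.
Σw·y = 8958; ȳ = 8958/30 ≈ 298.60.
Relative to (528, 304): Δ = (-15.13, -5.40); |Δ| = √(-15.13² + -5.40²) ≈ 16.07.

≈ 16 px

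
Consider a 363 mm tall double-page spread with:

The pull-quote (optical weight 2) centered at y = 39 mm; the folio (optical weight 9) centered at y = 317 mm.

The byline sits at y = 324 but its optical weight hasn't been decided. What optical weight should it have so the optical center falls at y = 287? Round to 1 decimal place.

Existing Σw = 11 (2 + 9); existing moment 2·39 + 9·317 = 2931.
Set Σw·y/Σw = 287: (2931 + 324w) = 287·(11 + w).
Solving: w = (287·11 − 2931) / (324 − 287) = 226 / 37 ≈ 6.11.

w ≈ 6.1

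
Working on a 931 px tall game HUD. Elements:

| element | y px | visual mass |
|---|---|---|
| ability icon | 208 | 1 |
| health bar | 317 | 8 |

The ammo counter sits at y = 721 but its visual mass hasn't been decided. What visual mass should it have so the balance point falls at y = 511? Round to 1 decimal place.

w ≈ 8.8

Known weights sum to 1 + 8 = 9; their moment is 1·208 + 8·317 = 2744.
Balance at y = 511 requires (2744 + w·721) / (9 + w) = 511.
Rearranging, w·(721 − 511) = 511·9 − 2744 = 1855, so w ≈ 1855/210 = 8.83.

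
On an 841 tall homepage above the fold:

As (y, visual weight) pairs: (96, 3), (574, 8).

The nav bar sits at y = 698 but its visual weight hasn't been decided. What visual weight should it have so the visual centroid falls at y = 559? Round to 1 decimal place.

Fixed elements: Σw = 3 + 8 = 11, Σw·y = 3·96 + 8·574 = 4880.
For the centroid to hit 559: (4880 + w·698) / (11 + w) = 559.
So w = (559·11 − 4880)/(698 − 559) = 1269/139 ≈ 9.13.

w ≈ 9.1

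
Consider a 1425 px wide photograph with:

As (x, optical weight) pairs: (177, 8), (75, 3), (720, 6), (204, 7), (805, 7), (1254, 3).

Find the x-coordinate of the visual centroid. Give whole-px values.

Total weight = 8 + 3 + 6 + 7 + 7 + 3 = 34.
x: moment 16786 / weight 34 ≈ 493.71

x ≈ 494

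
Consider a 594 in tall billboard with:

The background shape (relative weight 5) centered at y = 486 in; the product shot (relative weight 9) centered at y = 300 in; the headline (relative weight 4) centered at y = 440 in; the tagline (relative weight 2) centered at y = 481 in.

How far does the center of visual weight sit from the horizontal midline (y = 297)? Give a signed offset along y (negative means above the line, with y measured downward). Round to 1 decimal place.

≈ 95.6 in

Weights sum to 5 + 9 + 4 + 2 = 20.
Σw·y = 5·486 + 9·300 + 4·440 + 2·481 = 7852, so ȳ = 7852/20 ≈ 392.60.
Difference: 392.60 − 297 ≈ 95.60.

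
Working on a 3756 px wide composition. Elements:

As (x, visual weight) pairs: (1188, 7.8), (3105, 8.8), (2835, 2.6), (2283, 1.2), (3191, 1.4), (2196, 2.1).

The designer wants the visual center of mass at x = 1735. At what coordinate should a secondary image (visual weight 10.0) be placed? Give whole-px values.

x ≈ 304

New total weight: (7.8 + 8.8 + 2.6 + 1.2 + 1.4 + 2.1) + 10.0 = 33.9.
x: need Σw·x = 33.9·1735 = 58816.5. Existing = 7.8·1188 + 8.8·3105 + 2.6·2835 + 1.2·2283 + 1.4·3191 + 2.1·2196 = 55780.0. Remainder 3036.5 / 10.0 ≈ 303.65.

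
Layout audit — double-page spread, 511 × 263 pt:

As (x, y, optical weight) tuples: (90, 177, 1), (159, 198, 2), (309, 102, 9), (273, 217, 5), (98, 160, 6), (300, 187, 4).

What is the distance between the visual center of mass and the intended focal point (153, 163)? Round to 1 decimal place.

≈ 82.0 pt

Total weight = 1 + 2 + 9 + 5 + 6 + 4 = 27.
x: (1·90 + 2·159 + 9·309 + 5·273 + 6·98 + 4·300) / 27 = 6342 / 27 ≈ 234.89
y: (1·177 + 2·198 + 9·102 + 5·217 + 6·160 + 4·187) / 27 = 4284 / 27 ≈ 158.67
Offset from (153, 163): Δx ≈ 81.89, Δy ≈ -4.33; distance = √(Δx² + Δy²) ≈ 82.00.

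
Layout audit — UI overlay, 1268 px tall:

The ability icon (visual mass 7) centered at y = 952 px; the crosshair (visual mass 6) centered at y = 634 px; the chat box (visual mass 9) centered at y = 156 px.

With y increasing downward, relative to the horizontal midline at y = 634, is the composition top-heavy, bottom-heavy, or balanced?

top-heavy

Total weight = 7 + 6 + 9 = 22.
y: (7·952 + 6·634 + 9·156) / 22 = 11872 / 22 ≈ 539.64
539.6 vs midline 634 → top-heavy.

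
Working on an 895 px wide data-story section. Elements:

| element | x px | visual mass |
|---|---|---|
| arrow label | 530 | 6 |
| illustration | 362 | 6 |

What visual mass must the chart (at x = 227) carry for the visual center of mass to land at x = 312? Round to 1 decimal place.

Fixed elements: Σw = 6 + 6 = 12, Σw·x = 6·530 + 6·362 = 5352.
For the centroid to hit 312: (5352 + w·227) / (12 + w) = 312.
Rearranging, w·(227 − 312) = 312·12 − 5352 = -1608, so w ≈ -1608/-85 = 18.92.

w ≈ 18.9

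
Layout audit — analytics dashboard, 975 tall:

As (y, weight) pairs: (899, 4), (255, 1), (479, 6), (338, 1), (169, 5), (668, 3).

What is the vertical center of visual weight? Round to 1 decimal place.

Σw = 4 + 1 + 6 + 1 + 5 + 3 = 20.
y: moment 9912 / weight 20 ≈ 495.60

y ≈ 495.6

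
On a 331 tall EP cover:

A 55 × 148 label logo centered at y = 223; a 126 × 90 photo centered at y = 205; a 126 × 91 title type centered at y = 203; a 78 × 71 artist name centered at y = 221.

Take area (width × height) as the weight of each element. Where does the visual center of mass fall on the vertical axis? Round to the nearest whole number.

Taking area as weight: label logo 55·148 = 8140, photo 126·90 = 11340, title type 126·91 = 11466, artist name 78·71 = 5538. Sum 36484.
y: (8140·223 + 11340·205 + 11466·203 + 5538·221) / 36484 = 7691416 / 36484 ≈ 210.82

y ≈ 211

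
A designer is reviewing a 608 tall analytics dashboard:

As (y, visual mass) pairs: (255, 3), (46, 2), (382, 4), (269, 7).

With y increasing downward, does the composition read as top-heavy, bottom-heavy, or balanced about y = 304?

Total weight = 3 + 2 + 4 + 7 = 16.
y-moment: 3·255 + 2·46 + 4·382 + 7·269 = 4268; centroid 4268/16 ≈ 266.75.
Since 266.8 is above (smaller y than) 304, the composition reads top-heavy.

top-heavy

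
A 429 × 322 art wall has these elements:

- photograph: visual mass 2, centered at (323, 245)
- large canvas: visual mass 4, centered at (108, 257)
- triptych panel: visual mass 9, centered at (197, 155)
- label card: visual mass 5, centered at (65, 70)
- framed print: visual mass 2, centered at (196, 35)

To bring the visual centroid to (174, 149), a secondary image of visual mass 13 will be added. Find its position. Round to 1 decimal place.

After adding the secondary image, total weight = 2 + 4 + 9 + 5 + 2 + 13 = 35.
x: need Σw·x = 35·174 = 6090. Existing = 2·323 + 4·108 + 9·197 + 5·65 + 2·196 = 3568. Remainder 2522 / 13 ≈ 194.00.
y: need Σw·y = 35·149 = 5215. Existing = 2·245 + 4·257 + 9·155 + 5·70 + 2·35 = 3333. Remainder 1882 / 13 ≈ 144.77.

(194.0, 144.8)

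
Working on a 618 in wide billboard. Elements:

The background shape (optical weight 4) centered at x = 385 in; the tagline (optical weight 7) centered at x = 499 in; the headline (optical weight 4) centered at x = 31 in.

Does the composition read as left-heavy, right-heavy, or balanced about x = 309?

right-heavy

Total weight = 4 + 7 + 4 = 15.
x-moment: 4·385 + 7·499 + 4·31 = 5157; centroid 5157/15 ≈ 343.80.
343.8 lies right of the midline 309, so the layout is right-heavy.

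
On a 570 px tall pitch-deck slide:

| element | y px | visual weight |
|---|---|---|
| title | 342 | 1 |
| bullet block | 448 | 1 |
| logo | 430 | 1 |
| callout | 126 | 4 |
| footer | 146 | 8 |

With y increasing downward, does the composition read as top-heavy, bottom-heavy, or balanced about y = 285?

Weights sum to 1 + 1 + 1 + 4 + 8 = 15.
y-moment: 1·342 + 1·448 + 1·430 + 4·126 + 8·146 = 2892; centroid 2892/15 ≈ 192.80.
192.8 vs midline 285 → top-heavy.

top-heavy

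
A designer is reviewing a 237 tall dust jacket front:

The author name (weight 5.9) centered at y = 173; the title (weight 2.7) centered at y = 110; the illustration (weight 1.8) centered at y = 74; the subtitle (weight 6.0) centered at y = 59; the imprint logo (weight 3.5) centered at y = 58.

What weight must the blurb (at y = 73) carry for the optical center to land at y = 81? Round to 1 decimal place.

w ≈ 49.5

Fixed elements: Σw = 5.9 + 2.7 + 1.8 + 6.0 + 3.5 = 19.9, Σw·y = 5.9·173 + 2.7·110 + 1.8·74 + 6.0·59 + 3.5·58 = 2007.9.
Balance at y = 81 requires (2007.9 + w·73) / (19.9 + w) = 81.
Rearranging, w·(73 − 81) = 81·19.9 − 2007.9 = -396.0, so w ≈ -396.0/-8 = 49.50.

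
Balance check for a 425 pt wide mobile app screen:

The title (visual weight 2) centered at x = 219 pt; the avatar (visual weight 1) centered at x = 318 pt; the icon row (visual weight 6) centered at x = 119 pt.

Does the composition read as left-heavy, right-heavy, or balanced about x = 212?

Total weight = 2 + 1 + 6 = 9.
Σw·x = 2·219 + 1·318 + 6·119 = 1470, so x̄ = 1470/9 ≈ 163.33.
Since 163.3 is left of 212, the composition reads left-heavy.

left-heavy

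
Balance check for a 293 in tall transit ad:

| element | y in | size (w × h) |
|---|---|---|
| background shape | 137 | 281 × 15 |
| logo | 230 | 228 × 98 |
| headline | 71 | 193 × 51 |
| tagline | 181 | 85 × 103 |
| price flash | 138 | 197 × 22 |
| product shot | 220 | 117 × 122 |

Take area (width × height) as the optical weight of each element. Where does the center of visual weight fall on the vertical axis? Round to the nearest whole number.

Taking area as weight: background shape 281·15 = 4215, logo 228·98 = 22344, headline 193·51 = 9843, tagline 85·103 = 8755, price flash 197·22 = 4334, product shot 117·122 = 14274. Sum 63765.
y: (4215·137 + 22344·230 + 9843·71 + 8755·181 + 4334·138 + 14274·220) / 63765 = 11738455 / 63765 ≈ 184.09

y ≈ 184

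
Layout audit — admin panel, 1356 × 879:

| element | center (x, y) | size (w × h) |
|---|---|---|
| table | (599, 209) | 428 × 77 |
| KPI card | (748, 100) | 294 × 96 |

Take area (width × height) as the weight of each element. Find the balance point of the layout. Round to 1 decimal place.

(667.7, 158.7)

Taking area as weight: table 428·77 = 32956, KPI card 294·96 = 28224. Sum 61180.
Σw·x = 32956·599 + 28224·748 = 40852196, so x̄ = 40852196/61180 ≈ 667.74.
Σw·y = 32956·209 + 28224·100 = 9710204, so ȳ = 9710204/61180 ≈ 158.72.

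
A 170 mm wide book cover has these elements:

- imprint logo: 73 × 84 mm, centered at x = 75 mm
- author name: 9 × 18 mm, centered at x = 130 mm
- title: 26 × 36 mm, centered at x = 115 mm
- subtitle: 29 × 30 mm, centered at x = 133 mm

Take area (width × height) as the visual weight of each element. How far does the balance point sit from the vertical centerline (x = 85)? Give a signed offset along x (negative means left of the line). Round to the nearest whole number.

Areas: imprint logo 73·84 = 6132, author name 9·18 = 162, title 26·36 = 936, subtitle 29·30 = 870. Total weight = 8100.
x-moment: 6132·75 + 162·130 + 936·115 + 870·133 = 704310; centroid 704310/8100 ≈ 86.95.
Difference: 86.95 − 85 ≈ 1.95.

≈ 2 mm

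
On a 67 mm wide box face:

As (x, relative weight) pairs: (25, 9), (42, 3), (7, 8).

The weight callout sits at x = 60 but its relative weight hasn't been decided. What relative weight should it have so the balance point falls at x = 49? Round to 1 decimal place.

Existing Σw = 20 (9 + 3 + 8); existing moment 9·25 + 3·42 + 8·7 = 407.
Balance at x = 49 requires (407 + w·60) / (20 + w) = 49.
Rearranging, w·(60 − 49) = 49·20 − 407 = 573, so w ≈ 573/11 = 52.09.

w ≈ 52.1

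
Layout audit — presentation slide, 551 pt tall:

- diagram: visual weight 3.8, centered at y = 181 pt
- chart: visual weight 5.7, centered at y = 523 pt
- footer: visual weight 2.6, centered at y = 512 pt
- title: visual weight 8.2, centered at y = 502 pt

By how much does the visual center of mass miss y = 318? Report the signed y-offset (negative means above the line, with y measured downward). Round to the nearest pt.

Σw = 3.8 + 5.7 + 2.6 + 8.2 = 20.3.
y-moment: 3.8·181 + 5.7·523 + 2.6·512 + 8.2·502 = 9116.5; centroid 9116.5/20.3 ≈ 449.09.
Offset from y = 318: 449.09 − 318 ≈ 131.09.

≈ 131 pt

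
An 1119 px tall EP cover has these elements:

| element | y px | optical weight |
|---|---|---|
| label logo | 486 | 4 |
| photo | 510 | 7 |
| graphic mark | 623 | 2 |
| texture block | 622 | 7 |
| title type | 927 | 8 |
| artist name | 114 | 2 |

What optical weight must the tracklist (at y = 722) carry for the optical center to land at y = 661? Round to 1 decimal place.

w ≈ 17.6

Fixed elements: Σw = 4 + 7 + 2 + 7 + 8 + 2 = 30, Σw·y = 4·486 + 7·510 + 2·623 + 7·622 + 8·927 + 2·114 = 18758.
Set Σw·y/Σw = 661: (18758 + 722w) = 661·(30 + w).
So w = (661·30 − 18758)/(722 − 661) = 1072/61 ≈ 17.57.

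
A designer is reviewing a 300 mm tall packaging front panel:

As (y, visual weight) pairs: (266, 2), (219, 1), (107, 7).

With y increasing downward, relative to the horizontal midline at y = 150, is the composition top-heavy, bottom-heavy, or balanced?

Weights sum to 2 + 1 + 7 = 10.
y: (2·266 + 1·219 + 7·107) / 10 = 1500 / 10 ≈ 150.00
The centroid 150.00 matches the midline at 150, so the layout is balanced.

balanced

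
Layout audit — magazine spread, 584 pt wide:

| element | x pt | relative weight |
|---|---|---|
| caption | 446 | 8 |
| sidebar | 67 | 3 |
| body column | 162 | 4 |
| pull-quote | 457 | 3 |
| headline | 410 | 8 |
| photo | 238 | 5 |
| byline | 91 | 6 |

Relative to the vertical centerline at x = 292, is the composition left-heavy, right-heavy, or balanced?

Total weight = 8 + 3 + 4 + 3 + 8 + 5 + 6 = 37.
x: moment 10804 / weight 37 ≈ 292.00
That equals the midline 292 — balanced.

balanced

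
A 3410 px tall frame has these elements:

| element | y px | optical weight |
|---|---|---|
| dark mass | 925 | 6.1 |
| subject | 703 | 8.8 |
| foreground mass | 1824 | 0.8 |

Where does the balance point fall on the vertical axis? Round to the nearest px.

Total weight = 6.1 + 8.8 + 0.8 = 15.7.
y: (6.1·925 + 8.8·703 + 0.8·1824) / 15.7 = 13288.1 / 15.7 ≈ 846.38

y ≈ 846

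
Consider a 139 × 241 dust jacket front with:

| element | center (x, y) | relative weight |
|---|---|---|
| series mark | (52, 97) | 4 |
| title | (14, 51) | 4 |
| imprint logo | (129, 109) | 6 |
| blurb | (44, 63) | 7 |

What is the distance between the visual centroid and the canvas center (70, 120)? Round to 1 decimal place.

Total weight = 4 + 4 + 6 + 7 = 21.
Σw·x = 4·52 + 4·14 + 6·129 + 7·44 = 1346, so x̄ = 1346/21 ≈ 64.10.
Σw·y = 4·97 + 4·51 + 6·109 + 7·63 = 1687, so ȳ = 1687/21 ≈ 80.33.
Offset from (70, 120): Δx ≈ -5.90, Δy ≈ -39.67; distance = √(Δx² + Δy²) ≈ 40.10.

≈ 40.1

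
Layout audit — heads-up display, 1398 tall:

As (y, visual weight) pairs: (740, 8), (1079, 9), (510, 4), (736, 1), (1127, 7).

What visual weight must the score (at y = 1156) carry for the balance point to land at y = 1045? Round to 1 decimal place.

w ≈ 36.1

Fixed elements: Σw = 8 + 9 + 4 + 1 + 7 = 29, Σw·y = 8·740 + 9·1079 + 4·510 + 1·736 + 7·1127 = 26296.
Set Σw·y/Σw = 1045: (26296 + 1156w) = 1045·(29 + w).
Rearranging, w·(1156 − 1045) = 1045·29 − 26296 = 4009, so w ≈ 4009/111 = 36.12.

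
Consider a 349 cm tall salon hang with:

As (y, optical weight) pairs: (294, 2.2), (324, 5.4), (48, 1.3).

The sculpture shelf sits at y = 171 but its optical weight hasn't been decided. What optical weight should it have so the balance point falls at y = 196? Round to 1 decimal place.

Known weights sum to 2.2 + 5.4 + 1.3 = 8.9; their moment is 2.2·294 + 5.4·324 + 1.3·48 = 2458.8.
For the centroid to hit 196: (2458.8 + w·171) / (8.9 + w) = 196.
Solving: w = (196·8.9 − 2458.8) / (171 − 196) = -714.4 / -25 ≈ 28.58.

w ≈ 28.6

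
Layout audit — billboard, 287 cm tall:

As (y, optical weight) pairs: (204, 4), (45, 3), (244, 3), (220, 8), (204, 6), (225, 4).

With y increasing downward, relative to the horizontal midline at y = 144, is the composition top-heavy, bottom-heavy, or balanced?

bottom-heavy

Σw = 4 + 3 + 3 + 8 + 6 + 4 = 28.
y-moment: 4·204 + 3·45 + 3·244 + 8·220 + 6·204 + 4·225 = 5567; centroid 5567/28 ≈ 198.82.
198.8 vs midline 144 → bottom-heavy.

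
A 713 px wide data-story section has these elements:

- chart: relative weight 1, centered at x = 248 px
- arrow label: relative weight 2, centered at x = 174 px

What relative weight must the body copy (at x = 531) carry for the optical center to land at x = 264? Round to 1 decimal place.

Existing Σw = 3 (1 + 2); existing moment 1·248 + 2·174 = 596.
Set Σw·x/Σw = 264: (596 + 531w) = 264·(3 + w).
Solving: w = (264·3 − 596) / (531 − 264) = 196 / 267 ≈ 0.73.

w ≈ 0.7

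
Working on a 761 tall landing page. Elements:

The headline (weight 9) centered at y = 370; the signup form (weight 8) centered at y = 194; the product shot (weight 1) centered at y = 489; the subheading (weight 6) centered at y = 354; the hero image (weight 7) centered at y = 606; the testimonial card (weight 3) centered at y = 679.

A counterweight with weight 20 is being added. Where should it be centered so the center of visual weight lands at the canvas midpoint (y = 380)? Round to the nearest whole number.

y ≈ 337

New total weight: (9 + 8 + 1 + 6 + 7 + 3) + 20 = 54.
y: target moment 54×380 = 20520; current 9·370 + 8·194 + 1·489 + 6·354 + 7·606 + 3·679 = 13774; the counterweight supplies 6746, so y = 6746/20 ≈ 337.30.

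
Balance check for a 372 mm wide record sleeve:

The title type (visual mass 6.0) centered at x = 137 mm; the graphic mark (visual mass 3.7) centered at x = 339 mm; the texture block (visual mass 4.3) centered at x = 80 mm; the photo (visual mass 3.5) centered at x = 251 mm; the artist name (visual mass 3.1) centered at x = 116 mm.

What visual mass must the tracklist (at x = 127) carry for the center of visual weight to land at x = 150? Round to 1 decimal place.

w ≈ 24.7

Fixed elements: Σw = 6.0 + 3.7 + 4.3 + 3.5 + 3.1 = 20.6, Σw·x = 6.0·137 + 3.7·339 + 4.3·80 + 3.5·251 + 3.1·116 = 3658.4.
Set Σw·x/Σw = 150: (3658.4 + 127w) = 150·(20.6 + w).
Rearranging, w·(127 − 150) = 150·20.6 − 3658.4 = -568.4, so w ≈ -568.4/-23 = 24.71.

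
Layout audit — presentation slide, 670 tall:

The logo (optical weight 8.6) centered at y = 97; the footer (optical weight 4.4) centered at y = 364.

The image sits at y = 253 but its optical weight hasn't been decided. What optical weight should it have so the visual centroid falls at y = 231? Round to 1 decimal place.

w ≈ 25.8

Existing Σw = 13.0 (8.6 + 4.4); existing moment 8.6·97 + 4.4·364 = 2435.8.
For the centroid to hit 231: (2435.8 + w·253) / (13.0 + w) = 231.
Rearranging, w·(253 − 231) = 231·13.0 − 2435.8 = 567.2, so w ≈ 567.2/22 = 25.78.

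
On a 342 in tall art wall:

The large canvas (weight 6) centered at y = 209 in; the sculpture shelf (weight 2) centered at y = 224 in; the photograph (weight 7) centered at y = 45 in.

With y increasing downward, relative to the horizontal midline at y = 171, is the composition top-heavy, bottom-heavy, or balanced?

Total weight = 6 + 2 + 7 = 15.
Σw·y = 6·209 + 2·224 + 7·45 = 2017, so ȳ = 2017/15 ≈ 134.47.
134.5 vs midline 171 → top-heavy.

top-heavy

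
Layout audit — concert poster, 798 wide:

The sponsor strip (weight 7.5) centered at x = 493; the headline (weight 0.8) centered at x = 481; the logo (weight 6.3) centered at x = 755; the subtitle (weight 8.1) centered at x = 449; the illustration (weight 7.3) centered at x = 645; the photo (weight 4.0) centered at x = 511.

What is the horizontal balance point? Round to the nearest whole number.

Weights sum to 7.5 + 0.8 + 6.3 + 8.1 + 7.3 + 4.0 = 34.0.
Σw·x = 7.5·493 + 0.8·481 + 6.3·755 + 8.1·449 + 7.3·645 + 4.0·511 = 19228.2, so x̄ = 19228.2/34.0 ≈ 565.54.

x ≈ 566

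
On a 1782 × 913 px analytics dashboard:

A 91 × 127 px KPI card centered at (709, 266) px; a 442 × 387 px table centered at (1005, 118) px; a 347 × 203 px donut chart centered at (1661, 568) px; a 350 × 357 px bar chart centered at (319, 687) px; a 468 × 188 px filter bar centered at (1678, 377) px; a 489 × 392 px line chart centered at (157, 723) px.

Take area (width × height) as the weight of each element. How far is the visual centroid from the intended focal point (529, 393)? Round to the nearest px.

Taking area as weight: KPI card 91·127 = 11557, table 442·387 = 171054, donut chart 347·203 = 70441, bar chart 350·357 = 124950, filter bar 468·188 = 87984, line chart 489·392 = 191688. Sum 657674.
x: (11557·709 + 171054·1005 + 70441·1661 + 124950·319 + 87984·1678 + 191688·157) / 657674 = 514696902 / 657674 ≈ 782.60
y: (11557·266 + 171054·118 + 70441·568 + 124950·687 + 87984·377 + 191688·723) / 657674 = 320870064 / 657674 ≈ 487.89
Offset from (529, 393): Δx ≈ 253.60, Δy ≈ 94.89; distance = √(Δx² + Δy²) ≈ 270.77.

≈ 271 px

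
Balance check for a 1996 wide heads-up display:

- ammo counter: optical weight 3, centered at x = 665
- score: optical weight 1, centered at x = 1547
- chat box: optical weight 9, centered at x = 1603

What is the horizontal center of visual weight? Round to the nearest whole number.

x ≈ 1382

Weights sum to 3 + 1 + 9 = 13.
x-moment: 3·665 + 1·1547 + 9·1603 = 17969; centroid 17969/13 ≈ 1382.23.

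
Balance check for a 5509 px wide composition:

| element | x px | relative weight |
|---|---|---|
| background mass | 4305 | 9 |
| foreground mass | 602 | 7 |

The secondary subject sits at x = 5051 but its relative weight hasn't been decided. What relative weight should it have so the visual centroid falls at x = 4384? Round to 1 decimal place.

Existing Σw = 16 (9 + 7); existing moment 9·4305 + 7·602 = 42959.
Balance at x = 4384 requires (42959 + w·5051) / (16 + w) = 4384.
Rearranging, w·(5051 − 4384) = 4384·16 − 42959 = 27185, so w ≈ 27185/667 = 40.76.

w ≈ 40.8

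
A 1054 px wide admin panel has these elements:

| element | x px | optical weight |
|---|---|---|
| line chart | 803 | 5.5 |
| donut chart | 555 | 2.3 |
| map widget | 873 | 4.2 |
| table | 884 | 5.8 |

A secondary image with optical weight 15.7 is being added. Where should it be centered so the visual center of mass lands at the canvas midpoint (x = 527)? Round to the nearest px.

x ≈ 202

After adding the secondary image, total weight = 5.5 + 2.3 + 4.2 + 5.8 + 15.7 = 33.5.
x: target moment 33.5×527 = 17654.5; current 5.5·803 + 2.3·555 + 4.2·873 + 5.8·884 = 14486.8; the secondary image supplies 3167.7, so x = 3167.7/15.7 ≈ 201.76.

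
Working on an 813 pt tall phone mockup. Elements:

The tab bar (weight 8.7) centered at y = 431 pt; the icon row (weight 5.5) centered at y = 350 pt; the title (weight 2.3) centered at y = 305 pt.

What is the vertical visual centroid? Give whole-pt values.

y ≈ 386

Weights sum to 8.7 + 5.5 + 2.3 = 16.5.
y-moment: 8.7·431 + 5.5·350 + 2.3·305 = 6376.2; centroid 6376.2/16.5 ≈ 386.44.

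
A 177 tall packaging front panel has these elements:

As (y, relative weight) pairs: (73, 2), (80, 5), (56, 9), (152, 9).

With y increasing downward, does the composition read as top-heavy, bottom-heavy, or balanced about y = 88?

Total weight = 2 + 5 + 9 + 9 = 25.
y: (2·73 + 5·80 + 9·56 + 9·152) / 25 = 2418 / 25 ≈ 96.72
96.7 lies below (larger y than) the midline 88, so the layout is bottom-heavy.

bottom-heavy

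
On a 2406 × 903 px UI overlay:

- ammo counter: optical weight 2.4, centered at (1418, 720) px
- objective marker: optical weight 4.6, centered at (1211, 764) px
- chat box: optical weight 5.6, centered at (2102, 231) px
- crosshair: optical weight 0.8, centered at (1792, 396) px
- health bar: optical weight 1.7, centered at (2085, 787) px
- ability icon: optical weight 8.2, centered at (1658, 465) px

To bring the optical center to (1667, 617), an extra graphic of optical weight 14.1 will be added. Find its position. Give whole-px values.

With the extra graphic, Σw becomes 2.4 + 4.6 + 5.6 + 0.8 + 1.7 + 8.2 + 14.1 = 37.4.
x: need Σw·x = 37.4·1667 = 62345.8. Existing = 2.4·1418 + 4.6·1211 + 5.6·2102 + 0.8·1792 + 1.7·2085 + 8.2·1658 = 39318.7. Remainder 23027.1 / 14.1 ≈ 1633.13.
y: need Σw·y = 37.4·617 = 23075.8. Existing = 2.4·720 + 4.6·764 + 5.6·231 + 0.8·396 + 1.7·787 + 8.2·465 = 12003.7. Remainder 11072.1 / 14.1 ≈ 785.26.

(1633, 785)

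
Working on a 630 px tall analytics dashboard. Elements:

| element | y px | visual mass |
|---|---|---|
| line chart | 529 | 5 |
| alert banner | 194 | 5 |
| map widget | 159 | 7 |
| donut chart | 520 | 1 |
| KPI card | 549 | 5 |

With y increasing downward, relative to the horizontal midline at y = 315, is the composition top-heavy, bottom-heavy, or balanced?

bottom-heavy

Σw = 5 + 5 + 7 + 1 + 5 = 23.
y-moment: 5·529 + 5·194 + 7·159 + 1·520 + 5·549 = 7993; centroid 7993/23 ≈ 347.52.
Since 347.5 is below (larger y than) 315, the composition reads bottom-heavy.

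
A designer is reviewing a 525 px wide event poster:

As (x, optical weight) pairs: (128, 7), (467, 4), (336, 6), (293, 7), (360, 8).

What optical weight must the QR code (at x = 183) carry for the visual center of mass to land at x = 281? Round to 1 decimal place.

Fixed elements: Σw = 7 + 4 + 6 + 7 + 8 = 32, Σw·x = 7·128 + 4·467 + 6·336 + 7·293 + 8·360 = 9711.
Balance at x = 281 requires (9711 + w·183) / (32 + w) = 281.
Solving: w = (281·32 − 9711) / (183 − 281) = -719 / -98 ≈ 7.34.

w ≈ 7.3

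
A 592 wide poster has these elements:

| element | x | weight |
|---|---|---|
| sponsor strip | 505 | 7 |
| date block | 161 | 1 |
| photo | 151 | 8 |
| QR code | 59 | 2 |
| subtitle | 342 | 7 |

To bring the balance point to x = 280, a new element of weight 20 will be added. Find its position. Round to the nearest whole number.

New total weight: (7 + 1 + 8 + 2 + 7) + 20 = 45.
x: need Σw·x = 45·280 = 12600. Existing = 7·505 + 1·161 + 8·151 + 2·59 + 7·342 = 7416. Remainder 5184 / 20 ≈ 259.20.

x ≈ 259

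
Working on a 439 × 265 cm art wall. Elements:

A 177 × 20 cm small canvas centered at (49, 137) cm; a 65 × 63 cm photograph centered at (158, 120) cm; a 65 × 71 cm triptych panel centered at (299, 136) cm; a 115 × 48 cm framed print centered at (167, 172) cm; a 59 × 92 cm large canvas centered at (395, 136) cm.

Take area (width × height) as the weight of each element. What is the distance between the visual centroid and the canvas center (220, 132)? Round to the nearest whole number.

Taking area as weight: small canvas 177·20 = 3540, photograph 65·63 = 4095, triptych panel 65·71 = 4615, framed print 115·48 = 5520, large canvas 59·92 = 5428. Sum 23198.
Σw·x = 3540·49 + 4095·158 + 4615·299 + 5520·167 + 5428·395 = 5266255, so x̄ = 5266255/23198 ≈ 227.01.
Σw·y = 3540·137 + 4095·120 + 4615·136 + 5520·172 + 5428·136 = 3291668, so ȳ = 3291668/23198 ≈ 141.89.
From (220, 132): dx = 7.01, dy = 9.89, so the distance is √(dx²+dy²) ≈ 12.13.

≈ 12 cm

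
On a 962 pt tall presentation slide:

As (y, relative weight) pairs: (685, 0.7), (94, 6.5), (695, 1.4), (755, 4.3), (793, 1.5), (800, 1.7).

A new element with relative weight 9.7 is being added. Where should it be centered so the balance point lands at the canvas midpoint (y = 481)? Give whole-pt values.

y ≈ 469

With the new element, Σw becomes 0.7 + 6.5 + 1.4 + 4.3 + 1.5 + 1.7 + 9.7 = 25.8.
y: need Σw·y = 25.8·481 = 12409.8. Existing = 0.7·685 + 6.5·94 + 1.4·695 + 4.3·755 + 1.5·793 + 1.7·800 = 7859.5. Remainder 4550.3 / 9.7 ≈ 469.10.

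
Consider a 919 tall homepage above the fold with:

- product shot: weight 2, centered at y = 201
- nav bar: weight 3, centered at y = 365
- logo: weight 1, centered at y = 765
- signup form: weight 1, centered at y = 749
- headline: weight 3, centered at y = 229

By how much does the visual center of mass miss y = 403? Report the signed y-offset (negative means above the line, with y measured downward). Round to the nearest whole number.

Total weight = 2 + 3 + 1 + 1 + 3 = 10.
y-moment: 2·201 + 3·365 + 1·765 + 1·749 + 3·229 = 3698; centroid 3698/10 ≈ 369.80.
Difference: 369.80 − 403 ≈ -33.20.

≈ -33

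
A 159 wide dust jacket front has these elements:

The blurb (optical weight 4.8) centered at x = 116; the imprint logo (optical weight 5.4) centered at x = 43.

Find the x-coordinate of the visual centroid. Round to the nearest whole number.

Weights sum to 4.8 + 5.4 = 10.2.
Σw·x = 4.8·116 + 5.4·43 = 789.0, so x̄ = 789.0/10.2 ≈ 77.35.

x ≈ 77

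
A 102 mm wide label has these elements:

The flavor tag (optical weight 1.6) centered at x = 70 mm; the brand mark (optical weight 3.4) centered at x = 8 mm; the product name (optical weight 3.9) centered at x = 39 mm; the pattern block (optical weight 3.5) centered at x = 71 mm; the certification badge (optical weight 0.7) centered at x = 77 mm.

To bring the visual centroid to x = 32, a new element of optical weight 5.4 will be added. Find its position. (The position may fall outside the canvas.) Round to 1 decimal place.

x ≈ -0.3

With the new element, Σw becomes 1.6 + 3.4 + 3.9 + 3.5 + 0.7 + 5.4 = 18.5.
Along x: (593.7 + 5.4·x) / 18.5 = 32 (existing moment 1.6·70 + 3.4·8 + 3.9·39 + 3.5·71 + 0.7·77 = 593.7) ⇒ x = (592.0 − 593.7) / 5.4 ≈ -0.31.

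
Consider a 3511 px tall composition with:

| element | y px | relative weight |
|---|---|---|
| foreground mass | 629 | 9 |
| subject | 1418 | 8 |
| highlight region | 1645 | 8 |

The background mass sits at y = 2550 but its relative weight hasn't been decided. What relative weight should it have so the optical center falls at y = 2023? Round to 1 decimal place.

Known weights sum to 9 + 8 + 8 = 25; their moment is 9·629 + 8·1418 + 8·1645 = 30165.
For the centroid to hit 2023: (30165 + w·2550) / (25 + w) = 2023.
Rearranging, w·(2550 − 2023) = 2023·25 − 30165 = 20410, so w ≈ 20410/527 = 38.73.

w ≈ 38.7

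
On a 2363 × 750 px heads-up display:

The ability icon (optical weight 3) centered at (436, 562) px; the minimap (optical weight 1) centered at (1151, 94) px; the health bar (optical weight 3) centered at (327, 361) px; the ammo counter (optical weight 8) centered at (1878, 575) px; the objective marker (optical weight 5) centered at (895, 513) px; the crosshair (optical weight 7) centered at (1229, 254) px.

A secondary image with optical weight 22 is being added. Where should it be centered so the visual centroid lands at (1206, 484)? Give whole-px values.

(1252, 541)

New total weight: (3 + 1 + 3 + 8 + 5 + 7) + 22 = 49.
x: need Σw·x = 49·1206 = 59094. Existing = 3·436 + 1·1151 + 3·327 + 8·1878 + 5·895 + 7·1229 = 31542. Remainder 27552 / 22 ≈ 1252.36.
y: need Σw·y = 49·484 = 23716. Existing = 3·562 + 1·94 + 3·361 + 8·575 + 5·513 + 7·254 = 11806. Remainder 11910 / 22 ≈ 541.36.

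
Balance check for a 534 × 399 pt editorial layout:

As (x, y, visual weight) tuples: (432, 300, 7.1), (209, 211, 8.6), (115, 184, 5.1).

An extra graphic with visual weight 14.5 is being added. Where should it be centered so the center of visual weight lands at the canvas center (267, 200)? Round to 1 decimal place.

After adding the extra graphic, total weight = 7.1 + 8.6 + 5.1 + 14.5 = 35.3.
Along x: (5451.1 + 14.5·x) / 35.3 = 267 (existing moment 7.1·432 + 8.6·209 + 5.1·115 = 5451.1) ⇒ x = (9425.1 − 5451.1) / 14.5 ≈ 274.07.
Along y: (4883.0 + 14.5·y) / 35.3 = 200 (existing moment 7.1·300 + 8.6·211 + 5.1·184 = 4883.0) ⇒ y = (7060.0 − 4883.0) / 14.5 ≈ 150.14.

(274.1, 150.1)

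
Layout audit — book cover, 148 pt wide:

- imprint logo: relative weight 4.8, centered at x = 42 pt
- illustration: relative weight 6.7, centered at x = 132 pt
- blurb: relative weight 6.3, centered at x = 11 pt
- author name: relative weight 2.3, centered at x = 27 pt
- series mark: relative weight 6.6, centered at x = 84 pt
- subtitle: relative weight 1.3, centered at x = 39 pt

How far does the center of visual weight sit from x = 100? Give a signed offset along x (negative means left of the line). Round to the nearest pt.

≈ -35 pt

Weights sum to 4.8 + 6.7 + 6.3 + 2.3 + 6.6 + 1.3 = 28.0.
Σw·x = 1822.5; x̄ = 1822.5/28.0 ≈ 65.09.
Against x = 100, that's 65.09 − 100 = -34.91.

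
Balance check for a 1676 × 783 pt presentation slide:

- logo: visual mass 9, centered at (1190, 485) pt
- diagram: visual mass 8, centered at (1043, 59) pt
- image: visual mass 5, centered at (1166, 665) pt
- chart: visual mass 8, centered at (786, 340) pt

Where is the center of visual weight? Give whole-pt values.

Weights sum to 9 + 8 + 5 + 8 = 30.
x: (9·1190 + 8·1043 + 5·1166 + 8·786) / 30 = 31172 / 30 ≈ 1039.07
y: (9·485 + 8·59 + 5·665 + 8·340) / 30 = 10882 / 30 ≈ 362.73

(1039, 363)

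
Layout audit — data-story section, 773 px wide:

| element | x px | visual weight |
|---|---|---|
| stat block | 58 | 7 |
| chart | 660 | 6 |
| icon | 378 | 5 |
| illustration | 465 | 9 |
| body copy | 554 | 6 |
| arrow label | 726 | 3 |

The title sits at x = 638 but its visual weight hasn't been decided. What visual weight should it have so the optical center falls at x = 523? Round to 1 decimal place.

w ≈ 25.1

Existing Σw = 36 (7 + 6 + 5 + 9 + 6 + 3); existing moment 7·58 + 6·660 + 5·378 + 9·465 + 6·554 + 3·726 = 15943.
For the centroid to hit 523: (15943 + w·638) / (36 + w) = 523.
So w = (523·36 − 15943)/(638 − 523) = 2885/115 ≈ 25.09.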